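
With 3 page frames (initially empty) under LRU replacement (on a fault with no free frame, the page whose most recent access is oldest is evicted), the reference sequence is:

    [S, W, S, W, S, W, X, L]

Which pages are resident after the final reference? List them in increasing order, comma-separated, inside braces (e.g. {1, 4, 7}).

S: fault, frames {S}
W: fault, frames {S,W}
S: hit
W: hit
S: hit
W: hit
X: fault, frames {S,W,X}
L: fault, evict S, frames {W,X,L}

{L, W, X}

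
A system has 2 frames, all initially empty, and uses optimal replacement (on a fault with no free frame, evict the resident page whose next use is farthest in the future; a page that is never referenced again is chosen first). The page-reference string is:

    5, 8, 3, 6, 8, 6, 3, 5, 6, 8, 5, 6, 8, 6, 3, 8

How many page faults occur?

5 -> miss, frames [5]
8 -> miss, frames [5, 8]
3 -> miss, evict 5, frames [8, 3]
6 -> miss, evict 3, frames [8, 6]
8 -> hit
6 -> hit
3 -> miss, evict 8, frames [6, 3]
5 -> miss, evict 3, frames [6, 5]
6 -> hit
8 -> miss, evict 6, frames [5, 8]
5 -> hit
6 -> miss, evict 5, frames [8, 6]
8 -> hit
6 -> hit
3 -> miss, evict 6, frames [8, 3]
8 -> hit
Page faults: 9.

9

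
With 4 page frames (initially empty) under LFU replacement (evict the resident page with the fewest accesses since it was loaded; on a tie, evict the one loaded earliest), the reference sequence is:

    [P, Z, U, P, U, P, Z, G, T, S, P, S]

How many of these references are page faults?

6

P → fault, frames [P]
Z → fault, frames [P, Z]
U → fault, frames [P, Z, U]
P → hit
U → hit
P → hit
Z → hit
G → fault, frames [P, Z, U, G]
T → fault, evict G, frames [P, Z, U, T]
S → fault, evict T, frames [P, Z, U, S]
P → hit
S → hit
Page faults: 6.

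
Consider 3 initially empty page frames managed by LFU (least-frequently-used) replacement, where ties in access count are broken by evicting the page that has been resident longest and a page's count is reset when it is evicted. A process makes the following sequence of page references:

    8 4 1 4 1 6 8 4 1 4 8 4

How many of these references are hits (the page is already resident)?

7

8 → miss, frames (8)
4 → miss, frames (8 4)
1 → miss, frames (8 4 1)
4 → hit
1 → hit
6 → miss, evict 8, frames (4 1 6)
8 → miss, evict 6, frames (4 1 8)
4 → hit
1 → hit
4 → hit
8 → hit
4 → hit
Hits: 7.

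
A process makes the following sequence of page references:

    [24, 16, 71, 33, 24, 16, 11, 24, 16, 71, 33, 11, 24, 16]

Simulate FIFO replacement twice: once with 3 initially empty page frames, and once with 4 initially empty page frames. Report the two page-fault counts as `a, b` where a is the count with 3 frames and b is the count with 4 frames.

11, 12

3 frames: F F F F F F F . . F F . F F → 11 faults.
4 frames: F F F F . . F F F F F F F F → 12 faults.
12 > 11: adding a frame increased faults — Belady's anomaly.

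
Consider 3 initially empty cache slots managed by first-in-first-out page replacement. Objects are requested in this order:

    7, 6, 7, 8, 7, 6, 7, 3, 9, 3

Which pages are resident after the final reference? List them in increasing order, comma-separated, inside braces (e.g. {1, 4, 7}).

{3, 8, 9}

7 → fault, frames {7}
6 → fault, frames {7,6}
7 → hit
8 → fault, frames {7,6,8}
7 → hit
6 → hit
7 → hit
3 → fault, evict 7, frames {6,8,3}
9 → fault, evict 6, frames {8,3,9}
3 → hit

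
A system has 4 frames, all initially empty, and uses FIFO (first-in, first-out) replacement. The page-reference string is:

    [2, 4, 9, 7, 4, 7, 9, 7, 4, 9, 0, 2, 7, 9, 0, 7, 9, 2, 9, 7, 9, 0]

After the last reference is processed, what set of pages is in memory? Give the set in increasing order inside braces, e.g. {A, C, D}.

{0, 2, 7, 9}

2: miss, frames [2]
4: miss, frames [2, 4]
9: miss, frames [2, 4, 9]
7: miss, frames [2, 4, 9, 7]
4: hit
7: hit
9: hit
7: hit
4: hit
9: hit
0: miss, evict 2, frames [4, 9, 7, 0]
2: miss, evict 4, frames [9, 7, 0, 2]
7: hit
9: hit
0: hit
7: hit
9: hit
2: hit
9: hit
7: hit
9: hit
0: hit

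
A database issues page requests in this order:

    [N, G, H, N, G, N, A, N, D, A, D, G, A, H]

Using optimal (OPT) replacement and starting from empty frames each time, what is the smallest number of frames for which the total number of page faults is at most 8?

f=1: 14 faults
f=2: 8 faults
f=3: 6 faults
f=4: 5 faults
f=5: 5 faults
Smallest f with faults ≤ 8 is 2.

2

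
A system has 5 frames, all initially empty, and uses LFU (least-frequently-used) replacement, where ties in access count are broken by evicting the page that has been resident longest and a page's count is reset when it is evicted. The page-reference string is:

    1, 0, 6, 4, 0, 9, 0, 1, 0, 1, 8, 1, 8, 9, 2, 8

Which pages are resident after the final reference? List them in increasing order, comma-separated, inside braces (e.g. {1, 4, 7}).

1 → fault, frames {1}
0 → fault, frames {1,0}
6 → fault, frames {1,0,6}
4 → fault, frames {1,0,6,4}
0 → hit
9 → fault, frames {1,0,6,4,9}
0 → hit
1 → hit
0 → hit
1 → hit
8 → fault, evict 6, frames {1,0,4,9,8}
1 → hit
8 → hit
9 → hit
2 → fault, evict 4, frames {1,0,9,8,2}
8 → hit

{0, 1, 2, 8, 9}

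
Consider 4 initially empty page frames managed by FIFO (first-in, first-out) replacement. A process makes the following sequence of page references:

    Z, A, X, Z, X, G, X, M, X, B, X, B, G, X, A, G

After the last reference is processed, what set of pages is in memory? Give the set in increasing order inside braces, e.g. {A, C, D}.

Z: fault, frames {Z}
A: fault, frames {Z,A}
X: fault, frames {Z,A,X}
Z: hit
X: hit
G: fault, frames {Z,A,X,G}
X: hit
M: fault, evict Z, frames {A,X,G,M}
X: hit
B: fault, evict A, frames {X,G,M,B}
X: hit
B: hit
G: hit
X: hit
A: fault, evict X, frames {G,M,B,A}
G: hit

{A, B, G, M}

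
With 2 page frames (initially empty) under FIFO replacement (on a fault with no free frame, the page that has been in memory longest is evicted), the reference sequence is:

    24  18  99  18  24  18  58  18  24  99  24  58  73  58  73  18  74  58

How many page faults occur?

13

24: miss, frames [24]
18: miss, frames [24, 18]
99: miss, evict 24, frames [18, 99]
18: hit
24: miss, evict 18, frames [99, 24]
18: miss, evict 99, frames [24, 18]
58: miss, evict 24, frames [18, 58]
18: hit
24: miss, evict 18, frames [58, 24]
99: miss, evict 58, frames [24, 99]
24: hit
58: miss, evict 24, frames [99, 58]
73: miss, evict 99, frames [58, 73]
58: hit
73: hit
18: miss, evict 58, frames [73, 18]
74: miss, evict 73, frames [18, 74]
58: miss, evict 18, frames [74, 58]
Page faults: 13.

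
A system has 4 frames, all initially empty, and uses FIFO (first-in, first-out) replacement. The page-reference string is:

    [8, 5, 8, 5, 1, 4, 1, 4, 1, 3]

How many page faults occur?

5

8: miss, frames [8]
5: miss, frames [8, 5]
8: hit
5: hit
1: miss, frames [8, 5, 1]
4: miss, frames [8, 5, 1, 4]
1: hit
4: hit
1: hit
3: miss, evict 8, frames [5, 1, 4, 3]
Page faults: 5.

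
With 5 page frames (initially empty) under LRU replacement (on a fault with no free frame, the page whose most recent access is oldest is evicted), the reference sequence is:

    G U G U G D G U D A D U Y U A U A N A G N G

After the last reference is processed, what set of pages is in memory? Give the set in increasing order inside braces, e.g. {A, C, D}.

{A, G, N, U, Y}

G -> miss, frames {G}
U -> miss, frames {G,U}
G -> hit
U -> hit
G -> hit
D -> miss, frames {U,G,D}
G -> hit
U -> hit
D -> hit
A -> miss, frames {G,U,D,A}
D -> hit
U -> hit
Y -> miss, frames {G,A,D,U,Y}
U -> hit
A -> hit
U -> hit
A -> hit
N -> miss, evict G, frames {D,Y,U,A,N}
A -> hit
G -> miss, evict D, frames {Y,U,N,A,G}
N -> hit
G -> hit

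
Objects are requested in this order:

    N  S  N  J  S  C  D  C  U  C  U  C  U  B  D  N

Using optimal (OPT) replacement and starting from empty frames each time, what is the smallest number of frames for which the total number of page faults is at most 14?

2

f=1: 16 faults
f=2: 9 faults
f=3: 8 faults
f=4: 7 faults
f=5: 7 faults
f=6: 7 faults
f=7: 7 faults
Smallest f with faults ≤ 14 is 2.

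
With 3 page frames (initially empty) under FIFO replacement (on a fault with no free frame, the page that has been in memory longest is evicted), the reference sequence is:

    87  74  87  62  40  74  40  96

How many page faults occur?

87 -> miss, frames {87}
74 -> miss, frames {87,74}
87 -> hit
62 -> miss, frames {87,74,62}
40 -> miss, evict 87, frames {74,62,40}
74 -> hit
40 -> hit
96 -> miss, evict 74, frames {62,40,96}
Page faults: 5.

5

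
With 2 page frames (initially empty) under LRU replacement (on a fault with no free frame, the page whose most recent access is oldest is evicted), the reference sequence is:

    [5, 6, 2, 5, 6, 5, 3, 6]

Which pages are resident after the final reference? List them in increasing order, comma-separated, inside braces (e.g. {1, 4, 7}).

5: miss, frames {5}
6: miss, frames {5,6}
2: miss, evict 5, frames {6,2}
5: miss, evict 6, frames {2,5}
6: miss, evict 2, frames {5,6}
5: hit
3: miss, evict 6, frames {5,3}
6: miss, evict 5, frames {3,6}

{3, 6}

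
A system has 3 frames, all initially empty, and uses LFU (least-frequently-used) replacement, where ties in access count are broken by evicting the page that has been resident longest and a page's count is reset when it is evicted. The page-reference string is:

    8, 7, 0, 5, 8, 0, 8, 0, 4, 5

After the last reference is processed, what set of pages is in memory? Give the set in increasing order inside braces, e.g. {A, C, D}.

{0, 5, 8}

8: miss, frames (8)
7: miss, frames (8 7)
0: miss, frames (8 7 0)
5: miss, evict 8, frames (7 0 5)
8: miss, evict 7, frames (0 5 8)
0: hit
8: hit
0: hit
4: miss, evict 5, frames (0 8 4)
5: miss, evict 4, frames (0 8 5)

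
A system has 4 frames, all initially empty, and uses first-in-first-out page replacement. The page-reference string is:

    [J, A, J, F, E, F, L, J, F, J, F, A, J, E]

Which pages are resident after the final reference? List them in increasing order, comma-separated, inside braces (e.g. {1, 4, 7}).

J -> miss, frames [J]
A -> miss, frames [J, A]
J -> hit
F -> miss, frames [J, A, F]
E -> miss, frames [J, A, F, E]
F -> hit
L -> miss, evict J, frames [A, F, E, L]
J -> miss, evict A, frames [F, E, L, J]
F -> hit
J -> hit
F -> hit
A -> miss, evict F, frames [E, L, J, A]
J -> hit
E -> hit

{A, E, J, L}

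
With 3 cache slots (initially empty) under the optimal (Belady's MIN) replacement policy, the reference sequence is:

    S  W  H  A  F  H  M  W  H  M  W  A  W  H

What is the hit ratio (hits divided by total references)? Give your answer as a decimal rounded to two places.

S → fault, frames [S]
W → fault, frames [S, W]
H → fault, frames [S, W, H]
A → fault, evict S, frames [W, H, A]
F → fault, evict A, frames [W, H, F]
H → hit
M → fault, evict F, frames [W, H, M]
W → hit
H → hit
M → hit
W → hit
A → fault, evict M, frames [W, H, A]
W → hit
H → hit
Hits: 7 of 14 references → 7/14 = 0.5000.

0.50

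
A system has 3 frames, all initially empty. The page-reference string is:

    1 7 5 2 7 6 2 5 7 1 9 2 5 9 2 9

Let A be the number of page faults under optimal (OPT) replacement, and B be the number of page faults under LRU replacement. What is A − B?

-3

Under OPT: F F F F . F . . F F F . . . . . → 8 faults.
Under LRU: F F F F . F . F F F F F F . . . → 11 faults.
A − B = 8 − 11 = -3.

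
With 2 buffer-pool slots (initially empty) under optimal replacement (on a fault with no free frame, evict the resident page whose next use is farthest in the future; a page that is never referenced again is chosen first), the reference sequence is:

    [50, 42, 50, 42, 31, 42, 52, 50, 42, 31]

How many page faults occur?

6

50 → miss, frames {50}
42 → miss, frames {50,42}
50 → hit
42 → hit
31 → miss, evict 50, frames {42,31}
42 → hit
52 → miss, evict 31, frames {42,52}
50 → miss, evict 52, frames {42,50}
42 → hit
31 → miss, evict 50, frames {42,31}
Page faults: 6.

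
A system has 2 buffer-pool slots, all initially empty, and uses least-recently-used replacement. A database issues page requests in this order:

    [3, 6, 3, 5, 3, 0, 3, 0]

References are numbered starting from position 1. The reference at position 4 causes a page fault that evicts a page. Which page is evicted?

pos 1: 3: fault, frames {3}
pos 2: 6: fault, frames {3,6}
pos 3: 3: hit
pos 4: 5: fault, evict 6, frames {3,5}
At position 4, page 6 is evicted.

6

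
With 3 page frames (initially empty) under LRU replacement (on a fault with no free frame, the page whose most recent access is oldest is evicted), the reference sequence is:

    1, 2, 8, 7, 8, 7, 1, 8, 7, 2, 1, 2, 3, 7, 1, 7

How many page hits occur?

6

1: miss, frames [1]
2: miss, frames [1, 2]
8: miss, frames [1, 2, 8]
7: miss, evict 1, frames [2, 8, 7]
8: hit
7: hit
1: miss, evict 2, frames [8, 7, 1]
8: hit
7: hit
2: miss, evict 1, frames [8, 7, 2]
1: miss, evict 8, frames [7, 2, 1]
2: hit
3: miss, evict 7, frames [1, 2, 3]
7: miss, evict 1, frames [2, 3, 7]
1: miss, evict 2, frames [3, 7, 1]
7: hit
Hits: 6.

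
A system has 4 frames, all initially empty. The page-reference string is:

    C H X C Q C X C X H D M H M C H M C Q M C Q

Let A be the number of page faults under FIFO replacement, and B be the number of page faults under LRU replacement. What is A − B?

Under FIFO: F F F . F . . . . . F F F . F . . . F . . . → 9 faults.
Under LRU: F F F . F . . . . . F F . . F . . . F . . . → 8 faults.
A − B = 9 − 8 = 1.

1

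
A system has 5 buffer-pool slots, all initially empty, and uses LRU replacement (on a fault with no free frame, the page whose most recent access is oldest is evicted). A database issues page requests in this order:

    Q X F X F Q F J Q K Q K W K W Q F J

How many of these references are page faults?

6

Q: fault, frames {Q}
X: fault, frames {Q,X}
F: fault, frames {Q,X,F}
X: hit
F: hit
Q: hit
F: hit
J: fault, frames {X,Q,F,J}
Q: hit
K: fault, frames {X,F,J,Q,K}
Q: hit
K: hit
W: fault, evict X, frames {F,J,Q,K,W}
K: hit
W: hit
Q: hit
F: hit
J: hit
Page faults: 6.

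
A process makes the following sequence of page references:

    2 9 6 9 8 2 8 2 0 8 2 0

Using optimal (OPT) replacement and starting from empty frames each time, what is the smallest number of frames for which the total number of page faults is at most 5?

3

f=1: 12 faults
f=2: 7 faults
f=3: 5 faults
f=4: 5 faults
f=5: 5 faults
Smallest f with faults ≤ 5 is 3.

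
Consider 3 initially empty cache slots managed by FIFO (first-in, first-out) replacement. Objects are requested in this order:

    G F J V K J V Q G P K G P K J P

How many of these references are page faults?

G -> miss, frames (G)
F -> miss, frames (G F)
J -> miss, frames (G F J)
V -> miss, evict G, frames (F J V)
K -> miss, evict F, frames (J V K)
J -> hit
V -> hit
Q -> miss, evict J, frames (V K Q)
G -> miss, evict V, frames (K Q G)
P -> miss, evict K, frames (Q G P)
K -> miss, evict Q, frames (G P K)
G -> hit
P -> hit
K -> hit
J -> miss, evict G, frames (P K J)
P -> hit
Page faults: 10.

10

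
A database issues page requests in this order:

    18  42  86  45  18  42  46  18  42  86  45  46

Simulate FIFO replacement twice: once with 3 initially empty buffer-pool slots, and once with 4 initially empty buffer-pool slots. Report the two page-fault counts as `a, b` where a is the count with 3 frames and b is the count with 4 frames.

9, 10

3 frames: F F F F F F F . . F F . → 9 faults.
4 frames: F F F F . . F F F F F F → 10 faults.
10 > 9: adding a frame increased faults — Belady's anomaly.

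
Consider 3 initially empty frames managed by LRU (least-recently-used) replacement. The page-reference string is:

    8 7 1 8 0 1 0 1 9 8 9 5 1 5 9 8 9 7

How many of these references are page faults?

10

8 → miss, frames [8]
7 → miss, frames [8, 7]
1 → miss, frames [8, 7, 1]
8 → hit
0 → miss, evict 7, frames [1, 8, 0]
1 → hit
0 → hit
1 → hit
9 → miss, evict 8, frames [0, 1, 9]
8 → miss, evict 0, frames [1, 9, 8]
9 → hit
5 → miss, evict 1, frames [8, 9, 5]
1 → miss, evict 8, frames [9, 5, 1]
5 → hit
9 → hit
8 → miss, evict 1, frames [5, 9, 8]
9 → hit
7 → miss, evict 5, frames [8, 9, 7]
Page faults: 10.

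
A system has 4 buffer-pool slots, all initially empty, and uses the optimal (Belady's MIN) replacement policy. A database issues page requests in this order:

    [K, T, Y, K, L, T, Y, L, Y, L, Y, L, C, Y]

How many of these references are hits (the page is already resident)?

9

K -> miss, frames {K}
T -> miss, frames {K,T}
Y -> miss, frames {K,T,Y}
K -> hit
L -> miss, frames {K,T,Y,L}
T -> hit
Y -> hit
L -> hit
Y -> hit
L -> hit
Y -> hit
L -> hit
C -> miss, evict L, frames {K,T,Y,C}
Y -> hit
Hits: 9.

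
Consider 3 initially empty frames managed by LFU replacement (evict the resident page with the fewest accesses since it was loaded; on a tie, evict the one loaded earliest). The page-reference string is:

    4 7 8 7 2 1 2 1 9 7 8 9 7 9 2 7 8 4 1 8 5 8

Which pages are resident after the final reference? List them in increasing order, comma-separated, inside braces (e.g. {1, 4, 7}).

{1, 2, 8}

4: miss, frames [4]
7: miss, frames [4, 7]
8: miss, frames [4, 7, 8]
7: hit
2: miss, evict 4, frames [7, 8, 2]
1: miss, evict 8, frames [7, 2, 1]
2: hit
1: hit
9: miss, evict 7, frames [2, 1, 9]
7: miss, evict 9, frames [2, 1, 7]
8: miss, evict 7, frames [2, 1, 8]
9: miss, evict 8, frames [2, 1, 9]
7: miss, evict 9, frames [2, 1, 7]
9: miss, evict 7, frames [2, 1, 9]
2: hit
7: miss, evict 9, frames [2, 1, 7]
8: miss, evict 7, frames [2, 1, 8]
4: miss, evict 8, frames [2, 1, 4]
1: hit
8: miss, evict 4, frames [2, 1, 8]
5: miss, evict 8, frames [2, 1, 5]
8: miss, evict 5, frames [2, 1, 8]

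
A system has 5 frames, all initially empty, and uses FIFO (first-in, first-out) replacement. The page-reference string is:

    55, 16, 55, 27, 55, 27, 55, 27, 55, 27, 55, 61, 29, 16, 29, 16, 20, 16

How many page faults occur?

6

55: fault, frames (55)
16: fault, frames (55 16)
55: hit
27: fault, frames (55 16 27)
55: hit
27: hit
55: hit
27: hit
55: hit
27: hit
55: hit
61: fault, frames (55 16 27 61)
29: fault, frames (55 16 27 61 29)
16: hit
29: hit
16: hit
20: fault, evict 55, frames (16 27 61 29 20)
16: hit
Page faults: 6.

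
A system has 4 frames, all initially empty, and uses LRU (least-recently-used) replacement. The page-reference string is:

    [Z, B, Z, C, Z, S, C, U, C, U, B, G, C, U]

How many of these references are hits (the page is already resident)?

7

Z -> fault, frames {Z}
B -> fault, frames {Z,B}
Z -> hit
C -> fault, frames {B,Z,C}
Z -> hit
S -> fault, frames {B,C,Z,S}
C -> hit
U -> fault, evict B, frames {Z,S,C,U}
C -> hit
U -> hit
B -> fault, evict Z, frames {S,C,U,B}
G -> fault, evict S, frames {C,U,B,G}
C -> hit
U -> hit
Hits: 7.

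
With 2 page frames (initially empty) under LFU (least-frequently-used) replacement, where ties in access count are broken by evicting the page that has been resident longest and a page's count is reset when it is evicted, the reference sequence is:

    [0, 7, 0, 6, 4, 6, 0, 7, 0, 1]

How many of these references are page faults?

7

0: fault, frames {0}
7: fault, frames {0,7}
0: hit
6: fault, evict 7, frames {0,6}
4: fault, evict 6, frames {0,4}
6: fault, evict 4, frames {0,6}
0: hit
7: fault, evict 6, frames {0,7}
0: hit
1: fault, evict 7, frames {0,1}
Page faults: 7.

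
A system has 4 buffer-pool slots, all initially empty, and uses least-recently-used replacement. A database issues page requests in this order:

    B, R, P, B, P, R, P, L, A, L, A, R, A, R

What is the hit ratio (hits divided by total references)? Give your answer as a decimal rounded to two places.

0.64

B -> miss, frames {B}
R -> miss, frames {B,R}
P -> miss, frames {B,R,P}
B -> hit
P -> hit
R -> hit
P -> hit
L -> miss, frames {B,R,P,L}
A -> miss, evict B, frames {R,P,L,A}
L -> hit
A -> hit
R -> hit
A -> hit
R -> hit
Hits: 9 of 14 references → 9/14 = 0.6429.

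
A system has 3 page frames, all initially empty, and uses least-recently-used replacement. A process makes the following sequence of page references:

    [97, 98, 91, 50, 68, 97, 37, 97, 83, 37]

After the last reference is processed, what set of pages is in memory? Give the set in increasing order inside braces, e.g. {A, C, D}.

97 → miss, frames [97]
98 → miss, frames [97, 98]
91 → miss, frames [97, 98, 91]
50 → miss, evict 97, frames [98, 91, 50]
68 → miss, evict 98, frames [91, 50, 68]
97 → miss, evict 91, frames [50, 68, 97]
37 → miss, evict 50, frames [68, 97, 37]
97 → hit
83 → miss, evict 68, frames [37, 97, 83]
37 → hit

{37, 83, 97}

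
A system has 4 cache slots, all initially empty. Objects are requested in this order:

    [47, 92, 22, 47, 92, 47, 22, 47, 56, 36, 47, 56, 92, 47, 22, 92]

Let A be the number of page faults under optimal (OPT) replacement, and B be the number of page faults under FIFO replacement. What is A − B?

Under OPT: F F F . . . . . F F . . . . F . → 6 faults.
Under FIFO: F F F . . . . . F F F . F . F . → 8 faults.
A − B = 6 − 8 = -2.

-2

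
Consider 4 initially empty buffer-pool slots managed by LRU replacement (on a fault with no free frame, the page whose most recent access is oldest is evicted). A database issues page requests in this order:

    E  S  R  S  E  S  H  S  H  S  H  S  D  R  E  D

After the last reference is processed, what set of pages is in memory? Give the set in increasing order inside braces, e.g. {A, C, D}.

E → fault, frames [E]
S → fault, frames [E, S]
R → fault, frames [E, S, R]
S → hit
E → hit
S → hit
H → fault, frames [R, E, S, H]
S → hit
H → hit
S → hit
H → hit
S → hit
D → fault, evict R, frames [E, H, S, D]
R → fault, evict E, frames [H, S, D, R]
E → fault, evict H, frames [S, D, R, E]
D → hit

{D, E, R, S}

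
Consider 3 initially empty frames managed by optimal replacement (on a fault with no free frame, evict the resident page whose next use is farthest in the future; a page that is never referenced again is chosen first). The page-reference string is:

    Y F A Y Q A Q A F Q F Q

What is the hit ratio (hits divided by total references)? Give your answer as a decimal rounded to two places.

0.67

Y → fault, frames [Y]
F → fault, frames [Y, F]
A → fault, frames [Y, F, A]
Y → hit
Q → fault, evict Y, frames [F, A, Q]
A → hit
Q → hit
A → hit
F → hit
Q → hit
F → hit
Q → hit
Hits: 8 of 12 references → 8/12 = 0.6667.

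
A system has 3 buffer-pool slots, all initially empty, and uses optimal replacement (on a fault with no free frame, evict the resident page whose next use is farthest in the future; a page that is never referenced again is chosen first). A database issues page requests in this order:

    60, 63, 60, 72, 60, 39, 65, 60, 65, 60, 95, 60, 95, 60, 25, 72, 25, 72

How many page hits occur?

11

60 -> fault, frames [60]
63 -> fault, frames [60, 63]
60 -> hit
72 -> fault, frames [60, 63, 72]
60 -> hit
39 -> fault, evict 63, frames [60, 72, 39]
65 -> fault, evict 39, frames [60, 72, 65]
60 -> hit
65 -> hit
60 -> hit
95 -> fault, evict 65, frames [60, 72, 95]
60 -> hit
95 -> hit
60 -> hit
25 -> fault, evict 95, frames [60, 72, 25]
72 -> hit
25 -> hit
72 -> hit
Hits: 11.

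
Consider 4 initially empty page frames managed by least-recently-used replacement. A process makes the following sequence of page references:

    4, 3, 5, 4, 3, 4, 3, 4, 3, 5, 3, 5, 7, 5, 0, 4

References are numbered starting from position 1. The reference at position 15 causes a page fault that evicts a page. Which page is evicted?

pos 1: 4: miss, frames {4}
pos 2: 3: miss, frames {4,3}
pos 3: 5: miss, frames {4,3,5}
pos 4: 4: hit
pos 5: 3: hit
pos 6: 4: hit
pos 7: 3: hit
pos 8: 4: hit
pos 9: 3: hit
pos 10: 5: hit
pos 11: 3: hit
pos 12: 5: hit
pos 13: 7: miss, frames {4,3,5,7}
pos 14: 5: hit
pos 15: 0: miss, evict 4, frames {3,7,5,0}
At position 15, page 4 is evicted.

4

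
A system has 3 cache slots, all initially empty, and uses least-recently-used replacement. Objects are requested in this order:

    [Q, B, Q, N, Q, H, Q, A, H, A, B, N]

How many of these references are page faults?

7

Q -> fault, frames {Q}
B -> fault, frames {Q,B}
Q -> hit
N -> fault, frames {B,Q,N}
Q -> hit
H -> fault, evict B, frames {N,Q,H}
Q -> hit
A -> fault, evict N, frames {H,Q,A}
H -> hit
A -> hit
B -> fault, evict Q, frames {H,A,B}
N -> fault, evict H, frames {A,B,N}
Page faults: 7.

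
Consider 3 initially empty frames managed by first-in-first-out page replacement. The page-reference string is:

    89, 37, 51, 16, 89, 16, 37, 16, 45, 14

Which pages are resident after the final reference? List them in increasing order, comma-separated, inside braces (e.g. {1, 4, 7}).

{14, 37, 45}

89 -> fault, frames [89]
37 -> fault, frames [89, 37]
51 -> fault, frames [89, 37, 51]
16 -> fault, evict 89, frames [37, 51, 16]
89 -> fault, evict 37, frames [51, 16, 89]
16 -> hit
37 -> fault, evict 51, frames [16, 89, 37]
16 -> hit
45 -> fault, evict 16, frames [89, 37, 45]
14 -> fault, evict 89, frames [37, 45, 14]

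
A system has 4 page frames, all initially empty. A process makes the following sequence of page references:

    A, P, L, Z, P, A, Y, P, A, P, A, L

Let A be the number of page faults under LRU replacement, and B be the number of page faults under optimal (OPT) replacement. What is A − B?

Under LRU: F F F F . . F . . . . F → 6 faults.
Under OPT: F F F F . . F . . . . . → 5 faults.
A − B = 6 − 5 = 1.

1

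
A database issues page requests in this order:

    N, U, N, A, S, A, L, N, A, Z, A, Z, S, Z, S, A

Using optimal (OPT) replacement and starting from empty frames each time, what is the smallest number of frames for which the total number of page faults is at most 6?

4

f=1: 16 faults
f=2: 9 faults
f=3: 7 faults
f=4: 6 faults
f=5: 6 faults
f=6: 6 faults
Smallest f with faults ≤ 6 is 4.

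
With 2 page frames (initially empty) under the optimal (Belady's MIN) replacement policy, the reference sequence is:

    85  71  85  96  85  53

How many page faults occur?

4

85: miss, frames (85)
71: miss, frames (85 71)
85: hit
96: miss, evict 71, frames (85 96)
85: hit
53: miss, evict 96, frames (85 53)
Page faults: 4.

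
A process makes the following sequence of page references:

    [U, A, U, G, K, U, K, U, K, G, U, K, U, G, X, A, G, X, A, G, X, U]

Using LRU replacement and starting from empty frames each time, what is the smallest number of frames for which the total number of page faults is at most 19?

2

f=1: 22 faults
f=2: 17 faults
f=3: 7 faults
f=4: 6 faults
f=5: 5 faults
Smallest f with faults ≤ 19 is 2.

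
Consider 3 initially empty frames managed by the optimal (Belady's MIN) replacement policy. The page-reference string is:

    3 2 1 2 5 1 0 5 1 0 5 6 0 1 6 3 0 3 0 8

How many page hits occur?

3 → fault, frames (3)
2 → fault, frames (3 2)
1 → fault, frames (3 2 1)
2 → hit
5 → fault, evict 2, frames (3 1 5)
1 → hit
0 → fault, evict 3, frames (1 5 0)
5 → hit
1 → hit
0 → hit
5 → hit
6 → fault, evict 5, frames (1 0 6)
0 → hit
1 → hit
6 → hit
3 → fault, evict 6, frames (1 0 3)
0 → hit
3 → hit
0 → hit
8 → fault, evict 3, frames (1 0 8)
Hits: 12.

12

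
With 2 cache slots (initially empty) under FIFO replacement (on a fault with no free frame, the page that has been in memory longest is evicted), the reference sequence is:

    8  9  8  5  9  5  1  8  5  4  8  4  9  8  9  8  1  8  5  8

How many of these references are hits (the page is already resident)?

8 → miss, frames {8}
9 → miss, frames {8,9}
8 → hit
5 → miss, evict 8, frames {9,5}
9 → hit
5 → hit
1 → miss, evict 9, frames {5,1}
8 → miss, evict 5, frames {1,8}
5 → miss, evict 1, frames {8,5}
4 → miss, evict 8, frames {5,4}
8 → miss, evict 5, frames {4,8}
4 → hit
9 → miss, evict 4, frames {8,9}
8 → hit
9 → hit
8 → hit
1 → miss, evict 8, frames {9,1}
8 → miss, evict 9, frames {1,8}
5 → miss, evict 1, frames {8,5}
8 → hit
Hits: 8.

8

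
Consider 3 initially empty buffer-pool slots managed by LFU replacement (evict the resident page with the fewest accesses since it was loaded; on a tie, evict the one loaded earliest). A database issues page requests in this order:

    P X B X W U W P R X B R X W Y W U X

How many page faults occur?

P → miss, frames [P]
X → miss, frames [P, X]
B → miss, frames [P, X, B]
X → hit
W → miss, evict P, frames [X, B, W]
U → miss, evict B, frames [X, W, U]
W → hit
P → miss, evict U, frames [X, W, P]
R → miss, evict P, frames [X, W, R]
X → hit
B → miss, evict R, frames [X, W, B]
R → miss, evict B, frames [X, W, R]
X → hit
W → hit
Y → miss, evict R, frames [X, W, Y]
W → hit
U → miss, evict Y, frames [X, W, U]
X → hit
Page faults: 11.

11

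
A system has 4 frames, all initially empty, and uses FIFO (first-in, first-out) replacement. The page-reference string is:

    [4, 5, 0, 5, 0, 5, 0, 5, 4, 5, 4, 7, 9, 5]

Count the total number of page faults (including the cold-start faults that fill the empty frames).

4 → fault, frames [4]
5 → fault, frames [4, 5]
0 → fault, frames [4, 5, 0]
5 → hit
0 → hit
5 → hit
0 → hit
5 → hit
4 → hit
5 → hit
4 → hit
7 → fault, frames [4, 5, 0, 7]
9 → fault, evict 4, frames [5, 0, 7, 9]
5 → hit
Page faults: 5.

5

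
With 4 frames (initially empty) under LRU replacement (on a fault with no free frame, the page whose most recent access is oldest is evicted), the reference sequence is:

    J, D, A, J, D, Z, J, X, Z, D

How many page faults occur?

5

J -> fault, frames [J]
D -> fault, frames [J, D]
A -> fault, frames [J, D, A]
J -> hit
D -> hit
Z -> fault, frames [A, J, D, Z]
J -> hit
X -> fault, evict A, frames [D, Z, J, X]
Z -> hit
D -> hit
Page faults: 5.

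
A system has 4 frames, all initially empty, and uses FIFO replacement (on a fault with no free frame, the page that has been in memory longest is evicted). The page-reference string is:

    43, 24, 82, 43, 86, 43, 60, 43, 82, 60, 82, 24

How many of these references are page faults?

43 → miss, frames (43)
24 → miss, frames (43 24)
82 → miss, frames (43 24 82)
43 → hit
86 → miss, frames (43 24 82 86)
43 → hit
60 → miss, evict 43, frames (24 82 86 60)
43 → miss, evict 24, frames (82 86 60 43)
82 → hit
60 → hit
82 → hit
24 → miss, evict 82, frames (86 60 43 24)
Page faults: 7.

7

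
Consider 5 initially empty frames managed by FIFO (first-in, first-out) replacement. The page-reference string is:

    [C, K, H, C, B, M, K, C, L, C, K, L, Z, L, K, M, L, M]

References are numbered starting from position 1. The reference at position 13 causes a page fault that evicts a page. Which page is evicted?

B

pos 1: C -> fault, frames [C]
pos 2: K -> fault, frames [C, K]
pos 3: H -> fault, frames [C, K, H]
pos 4: C -> hit
pos 5: B -> fault, frames [C, K, H, B]
pos 6: M -> fault, frames [C, K, H, B, M]
pos 7: K -> hit
pos 8: C -> hit
pos 9: L -> fault, evict C, frames [K, H, B, M, L]
pos 10: C -> fault, evict K, frames [H, B, M, L, C]
pos 11: K -> fault, evict H, frames [B, M, L, C, K]
pos 12: L -> hit
pos 13: Z -> fault, evict B, frames [M, L, C, K, Z]
At position 13, page B is evicted.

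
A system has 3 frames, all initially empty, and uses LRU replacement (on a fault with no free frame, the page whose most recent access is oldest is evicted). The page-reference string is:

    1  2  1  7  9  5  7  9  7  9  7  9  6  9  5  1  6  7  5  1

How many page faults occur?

12

1 → fault, frames [1]
2 → fault, frames [1, 2]
1 → hit
7 → fault, frames [2, 1, 7]
9 → fault, evict 2, frames [1, 7, 9]
5 → fault, evict 1, frames [7, 9, 5]
7 → hit
9 → hit
7 → hit
9 → hit
7 → hit
9 → hit
6 → fault, evict 5, frames [7, 9, 6]
9 → hit
5 → fault, evict 7, frames [6, 9, 5]
1 → fault, evict 6, frames [9, 5, 1]
6 → fault, evict 9, frames [5, 1, 6]
7 → fault, evict 5, frames [1, 6, 7]
5 → fault, evict 1, frames [6, 7, 5]
1 → fault, evict 6, frames [7, 5, 1]
Page faults: 12.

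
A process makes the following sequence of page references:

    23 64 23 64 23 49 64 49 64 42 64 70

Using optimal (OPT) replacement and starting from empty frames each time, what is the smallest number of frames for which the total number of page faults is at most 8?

f=1: 12 faults
f=2: 5 faults
f=3: 5 faults
f=4: 5 faults
f=5: 5 faults
Smallest f with faults ≤ 8 is 2.

2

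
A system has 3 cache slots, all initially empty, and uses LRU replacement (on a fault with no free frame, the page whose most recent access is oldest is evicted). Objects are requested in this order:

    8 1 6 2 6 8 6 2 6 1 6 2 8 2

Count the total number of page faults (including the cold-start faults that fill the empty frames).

7

8 -> miss, frames (8)
1 -> miss, frames (8 1)
6 -> miss, frames (8 1 6)
2 -> miss, evict 8, frames (1 6 2)
6 -> hit
8 -> miss, evict 1, frames (2 6 8)
6 -> hit
2 -> hit
6 -> hit
1 -> miss, evict 8, frames (2 6 1)
6 -> hit
2 -> hit
8 -> miss, evict 1, frames (6 2 8)
2 -> hit
Page faults: 7.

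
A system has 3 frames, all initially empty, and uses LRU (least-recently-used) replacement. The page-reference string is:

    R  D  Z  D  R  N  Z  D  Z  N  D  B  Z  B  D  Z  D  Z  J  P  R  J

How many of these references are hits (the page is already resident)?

11

R → miss, frames (R)
D → miss, frames (R D)
Z → miss, frames (R D Z)
D → hit
R → hit
N → miss, evict Z, frames (D R N)
Z → miss, evict D, frames (R N Z)
D → miss, evict R, frames (N Z D)
Z → hit
N → hit
D → hit
B → miss, evict Z, frames (N D B)
Z → miss, evict N, frames (D B Z)
B → hit
D → hit
Z → hit
D → hit
Z → hit
J → miss, evict B, frames (D Z J)
P → miss, evict D, frames (Z J P)
R → miss, evict Z, frames (J P R)
J → hit
Hits: 11.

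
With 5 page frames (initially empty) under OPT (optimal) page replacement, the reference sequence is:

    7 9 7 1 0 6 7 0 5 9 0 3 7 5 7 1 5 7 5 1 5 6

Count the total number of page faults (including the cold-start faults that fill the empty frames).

7 → fault, frames (7)
9 → fault, frames (7 9)
7 → hit
1 → fault, frames (7 9 1)
0 → fault, frames (7 9 1 0)
6 → fault, frames (7 9 1 0 6)
7 → hit
0 → hit
5 → fault, evict 6, frames (7 9 1 0 5)
9 → hit
0 → hit
3 → fault, evict 0, frames (7 9 1 5 3)
7 → hit
5 → hit
7 → hit
1 → hit
5 → hit
7 → hit
5 → hit
1 → hit
5 → hit
6 → fault, evict 3, frames (7 9 1 5 6)
Page faults: 8.

8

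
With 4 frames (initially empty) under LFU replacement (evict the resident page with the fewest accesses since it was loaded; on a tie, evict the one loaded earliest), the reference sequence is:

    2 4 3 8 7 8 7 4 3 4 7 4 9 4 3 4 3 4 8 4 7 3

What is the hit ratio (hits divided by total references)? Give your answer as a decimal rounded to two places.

0.68

2 → fault, frames (2)
4 → fault, frames (2 4)
3 → fault, frames (2 4 3)
8 → fault, frames (2 4 3 8)
7 → fault, evict 2, frames (4 3 8 7)
8 → hit
7 → hit
4 → hit
3 → hit
4 → hit
7 → hit
4 → hit
9 → fault, evict 3, frames (4 8 7 9)
4 → hit
3 → fault, evict 9, frames (4 8 7 3)
4 → hit
3 → hit
4 → hit
8 → hit
4 → hit
7 → hit
3 → hit
Hits: 15 of 22 references → 15/22 = 0.6818.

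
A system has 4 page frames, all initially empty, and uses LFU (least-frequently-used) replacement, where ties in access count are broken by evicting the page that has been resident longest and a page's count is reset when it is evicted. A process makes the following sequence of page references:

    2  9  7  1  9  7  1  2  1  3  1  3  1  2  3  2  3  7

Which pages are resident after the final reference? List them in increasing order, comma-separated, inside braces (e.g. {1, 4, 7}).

2 -> fault, frames {2}
9 -> fault, frames {2,9}
7 -> fault, frames {2,9,7}
1 -> fault, frames {2,9,7,1}
9 -> hit
7 -> hit
1 -> hit
2 -> hit
1 -> hit
3 -> fault, evict 2, frames {9,7,1,3}
1 -> hit
3 -> hit
1 -> hit
2 -> fault, evict 9, frames {7,1,3,2}
3 -> hit
2 -> hit
3 -> hit
7 -> hit

{1, 2, 3, 7}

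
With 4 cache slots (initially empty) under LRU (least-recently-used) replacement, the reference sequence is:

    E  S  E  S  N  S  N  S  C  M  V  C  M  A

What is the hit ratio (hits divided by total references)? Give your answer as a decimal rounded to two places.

0.50

E → miss, frames (E)
S → miss, frames (E S)
E → hit
S → hit
N → miss, frames (E S N)
S → hit
N → hit
S → hit
C → miss, frames (E N S C)
M → miss, evict E, frames (N S C M)
V → miss, evict N, frames (S C M V)
C → hit
M → hit
A → miss, evict S, frames (V C M A)
Hits: 7 of 14 references → 7/14 = 0.5000.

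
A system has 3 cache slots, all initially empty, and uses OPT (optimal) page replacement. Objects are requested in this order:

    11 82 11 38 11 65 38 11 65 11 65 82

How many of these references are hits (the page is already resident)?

7

11: miss, frames (11)
82: miss, frames (11 82)
11: hit
38: miss, frames (11 82 38)
11: hit
65: miss, evict 82, frames (11 38 65)
38: hit
11: hit
65: hit
11: hit
65: hit
82: miss, evict 65, frames (11 38 82)
Hits: 7.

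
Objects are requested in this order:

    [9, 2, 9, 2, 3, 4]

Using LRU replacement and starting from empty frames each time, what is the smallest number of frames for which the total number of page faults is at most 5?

f=1: 6 faults
f=2: 4 faults
f=3: 4 faults
f=4: 4 faults
Smallest f with faults ≤ 5 is 2.

2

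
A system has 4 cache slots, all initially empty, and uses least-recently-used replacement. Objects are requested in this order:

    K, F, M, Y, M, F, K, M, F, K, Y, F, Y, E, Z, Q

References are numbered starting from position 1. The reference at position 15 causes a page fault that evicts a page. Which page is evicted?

K

pos 1: K: miss, frames {K}
pos 2: F: miss, frames {K,F}
pos 3: M: miss, frames {K,F,M}
pos 4: Y: miss, frames {K,F,M,Y}
pos 5: M: hit
pos 6: F: hit
pos 7: K: hit
pos 8: M: hit
pos 9: F: hit
pos 10: K: hit
pos 11: Y: hit
pos 12: F: hit
pos 13: Y: hit
pos 14: E: miss, evict M, frames {K,F,Y,E}
pos 15: Z: miss, evict K, frames {F,Y,E,Z}
At position 15, page K is evicted.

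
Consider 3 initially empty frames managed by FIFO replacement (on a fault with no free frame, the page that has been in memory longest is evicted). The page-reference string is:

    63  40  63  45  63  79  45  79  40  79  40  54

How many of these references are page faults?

63 -> fault, frames {63}
40 -> fault, frames {63,40}
63 -> hit
45 -> fault, frames {63,40,45}
63 -> hit
79 -> fault, evict 63, frames {40,45,79}
45 -> hit
79 -> hit
40 -> hit
79 -> hit
40 -> hit
54 -> fault, evict 40, frames {45,79,54}
Page faults: 5.

5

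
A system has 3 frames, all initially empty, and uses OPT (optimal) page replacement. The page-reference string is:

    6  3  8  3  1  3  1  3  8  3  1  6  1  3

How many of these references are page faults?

6 -> miss, frames (6)
3 -> miss, frames (6 3)
8 -> miss, frames (6 3 8)
3 -> hit
1 -> miss, evict 6, frames (3 8 1)
3 -> hit
1 -> hit
3 -> hit
8 -> hit
3 -> hit
1 -> hit
6 -> miss, evict 8, frames (3 1 6)
1 -> hit
3 -> hit
Page faults: 5.

5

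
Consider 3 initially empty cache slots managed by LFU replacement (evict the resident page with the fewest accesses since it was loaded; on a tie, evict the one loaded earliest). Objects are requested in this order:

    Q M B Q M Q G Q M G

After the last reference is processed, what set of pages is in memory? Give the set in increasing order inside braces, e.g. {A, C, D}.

{G, M, Q}

Q: fault, frames (Q)
M: fault, frames (Q M)
B: fault, frames (Q M B)
Q: hit
M: hit
Q: hit
G: fault, evict B, frames (Q M G)
Q: hit
M: hit
G: hit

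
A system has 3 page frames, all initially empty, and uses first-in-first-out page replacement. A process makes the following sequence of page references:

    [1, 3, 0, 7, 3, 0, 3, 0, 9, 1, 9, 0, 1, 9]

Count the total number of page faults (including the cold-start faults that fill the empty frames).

1: miss, frames (1)
3: miss, frames (1 3)
0: miss, frames (1 3 0)
7: miss, evict 1, frames (3 0 7)
3: hit
0: hit
3: hit
0: hit
9: miss, evict 3, frames (0 7 9)
1: miss, evict 0, frames (7 9 1)
9: hit
0: miss, evict 7, frames (9 1 0)
1: hit
9: hit
Page faults: 7.

7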